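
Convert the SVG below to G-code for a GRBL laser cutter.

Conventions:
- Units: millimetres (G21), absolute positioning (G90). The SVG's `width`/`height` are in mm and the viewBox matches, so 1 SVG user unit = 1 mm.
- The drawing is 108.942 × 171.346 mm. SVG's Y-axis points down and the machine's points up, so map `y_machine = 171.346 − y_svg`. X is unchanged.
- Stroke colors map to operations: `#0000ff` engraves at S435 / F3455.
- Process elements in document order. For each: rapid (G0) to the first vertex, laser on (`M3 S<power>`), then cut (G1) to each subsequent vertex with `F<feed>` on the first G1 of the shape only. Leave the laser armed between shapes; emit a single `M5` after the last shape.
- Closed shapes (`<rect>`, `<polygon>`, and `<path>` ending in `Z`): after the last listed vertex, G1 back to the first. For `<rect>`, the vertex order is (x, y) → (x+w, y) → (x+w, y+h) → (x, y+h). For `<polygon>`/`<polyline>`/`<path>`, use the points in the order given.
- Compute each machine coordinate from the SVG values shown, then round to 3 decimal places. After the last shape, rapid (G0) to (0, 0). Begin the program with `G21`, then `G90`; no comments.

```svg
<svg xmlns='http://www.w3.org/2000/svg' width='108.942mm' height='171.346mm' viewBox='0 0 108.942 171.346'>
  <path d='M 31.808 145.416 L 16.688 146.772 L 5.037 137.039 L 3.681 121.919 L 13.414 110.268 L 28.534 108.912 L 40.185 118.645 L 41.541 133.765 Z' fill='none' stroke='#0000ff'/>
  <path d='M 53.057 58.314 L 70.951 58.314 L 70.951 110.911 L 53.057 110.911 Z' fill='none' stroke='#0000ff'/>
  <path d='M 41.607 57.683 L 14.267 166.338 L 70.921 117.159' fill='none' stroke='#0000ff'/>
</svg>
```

G21
G90
G0 X31.808 Y25.930
M3 S435
G1 X16.688 Y24.574 F3455
G1 X5.037 Y34.307
G1 X3.681 Y49.427
G1 X13.414 Y61.078
G1 X28.534 Y62.434
G1 X40.185 Y52.701
G1 X41.541 Y37.581
G1 X31.808 Y25.930
G0 X53.057 Y113.032
M3 S435
G1 X70.951 Y113.032 F3455
G1 X70.951 Y60.435
G1 X53.057 Y60.435
G1 X53.057 Y113.032
G0 X41.607 Y113.663
M3 S435
G1 X14.267 Y5.008 F3455
G1 X70.921 Y54.187
M5
G0 X0.000 Y0.000

1 u = 1 mm; y_m = 171.346 − y.

[1] `<path>` regular polygon, #0000ff→engrave S435 F3455: (31.808,25.930) → (16.688,24.574) → (5.037,34.307) → (3.681,49.427) → (13.414,61.078) → (28.534,62.434) → (40.185,52.701) → (41.541,37.581) → (31.808,25.930) (closed)

[2] `<path>` rectangle, #0000ff→engrave S435 F3455: (53.057,113.032) → (70.951,113.032) → (70.951,60.435) → (53.057,60.435) → (53.057,113.032) (closed)

[3] `<path>` open polyline, #0000ff→engrave S435 F3455: (41.607,113.663) → (14.267,5.008) → (70.921,54.187)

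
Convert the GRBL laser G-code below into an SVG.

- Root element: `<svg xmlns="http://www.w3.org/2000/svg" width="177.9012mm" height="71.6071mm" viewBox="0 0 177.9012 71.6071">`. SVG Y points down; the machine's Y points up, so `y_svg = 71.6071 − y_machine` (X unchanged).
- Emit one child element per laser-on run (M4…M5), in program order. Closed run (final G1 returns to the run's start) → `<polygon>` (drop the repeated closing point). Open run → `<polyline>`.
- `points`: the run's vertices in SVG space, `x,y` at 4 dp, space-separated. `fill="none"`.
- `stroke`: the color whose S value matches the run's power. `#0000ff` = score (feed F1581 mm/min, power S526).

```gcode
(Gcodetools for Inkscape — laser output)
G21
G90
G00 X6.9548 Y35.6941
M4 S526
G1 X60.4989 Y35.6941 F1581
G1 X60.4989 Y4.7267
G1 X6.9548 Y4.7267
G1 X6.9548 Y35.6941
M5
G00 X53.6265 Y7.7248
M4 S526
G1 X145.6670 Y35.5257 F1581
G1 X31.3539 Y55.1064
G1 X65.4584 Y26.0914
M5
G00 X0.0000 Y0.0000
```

Machine Y-up, SVG Y-down with viewBox height 71.6071, so y_svg = 71.6071 − y_machine; X carries over. Every run uses S526, so all elements get stroke `#0000ff` (score).

Run 1: The run returns to its start, so emit a `<polygon>` with points (Y-flipped): 6.9548,35.9130 60.4989,35.9130 60.4989,66.8804 6.9548,66.8804.

Run 2: The run is open, so emit a `<polyline>` with points (Y-flipped): 53.6265,63.8823 145.6670,36.0814 31.3539,16.5007 65.4584,45.5157.

<svg xmlns="http://www.w3.org/2000/svg" width="177.9012mm" height="71.6071mm" viewBox="0 0 177.9012 71.6071">
  <polygon points="6.9548,35.9130 60.4989,35.9130 60.4989,66.8804 6.9548,66.8804" fill="none" stroke="#0000ff"/>
  <polyline points="53.6265,63.8823 145.6670,36.0814 31.3539,16.5007 65.4584,45.5157" fill="none" stroke="#0000ff"/>
</svg>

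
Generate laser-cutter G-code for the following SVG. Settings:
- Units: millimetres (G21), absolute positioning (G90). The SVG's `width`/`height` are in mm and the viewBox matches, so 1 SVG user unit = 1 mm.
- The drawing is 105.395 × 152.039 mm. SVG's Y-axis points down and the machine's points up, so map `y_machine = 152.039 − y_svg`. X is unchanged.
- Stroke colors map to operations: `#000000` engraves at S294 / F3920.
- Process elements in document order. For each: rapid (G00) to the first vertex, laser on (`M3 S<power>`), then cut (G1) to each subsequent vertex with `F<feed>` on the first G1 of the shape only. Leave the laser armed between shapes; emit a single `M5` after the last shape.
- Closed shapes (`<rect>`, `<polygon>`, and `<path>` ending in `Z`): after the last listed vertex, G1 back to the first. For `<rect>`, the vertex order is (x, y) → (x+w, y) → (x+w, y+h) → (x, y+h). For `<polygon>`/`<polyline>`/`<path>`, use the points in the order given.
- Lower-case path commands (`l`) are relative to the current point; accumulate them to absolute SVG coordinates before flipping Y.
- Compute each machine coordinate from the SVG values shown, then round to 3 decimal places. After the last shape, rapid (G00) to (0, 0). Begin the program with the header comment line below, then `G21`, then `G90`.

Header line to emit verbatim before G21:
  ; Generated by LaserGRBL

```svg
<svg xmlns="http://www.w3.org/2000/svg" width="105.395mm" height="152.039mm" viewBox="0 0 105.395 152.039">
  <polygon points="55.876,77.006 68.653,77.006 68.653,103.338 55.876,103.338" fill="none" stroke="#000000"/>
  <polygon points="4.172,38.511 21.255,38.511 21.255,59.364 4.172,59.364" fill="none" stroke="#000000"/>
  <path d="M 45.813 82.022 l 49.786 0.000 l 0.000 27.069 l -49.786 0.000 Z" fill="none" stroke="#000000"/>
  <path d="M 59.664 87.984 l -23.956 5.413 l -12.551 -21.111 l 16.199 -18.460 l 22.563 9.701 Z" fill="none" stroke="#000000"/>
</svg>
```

Since the viewBox matches the mm dimensions, user units are millimetres directly. The only transform is the Y-flip y_m = 152.039 − y_svg.

Shape 1 is a rectangle drawn with `<polygon>`. Its stroke #000000 means engrave at S294, F3920. After flipping Y the toolpath is (55.876,75.033) → (68.653,75.033) → (68.653,48.701) → (55.876,48.701) → (55.876,75.033), returning to the start.

Shape 2 is a rectangle drawn with `<polygon>`. Its stroke #000000 means engrave at S294, F3920. After flipping Y the toolpath is (4.172,113.528) → (21.255,113.528) → (21.255,92.675) → (4.172,92.675) → (4.172,113.528), returning to the start.

Shape 3 is a rectangle drawn with `<path>`. Its stroke #000000 means engrave at S294, F3920. After flipping Y the toolpath is (45.813,70.017) → (95.599,70.017) → (95.599,42.948) → (45.813,42.948) → (45.813,70.017), returning to the start.

Shape 4 is a regular polygon drawn with `<path>`. Its stroke #000000 means engrave at S294, F3920. After flipping Y the toolpath is (59.664,64.055) → (35.708,58.642) → (23.157,79.753) → (39.356,98.213) → (61.919,88.512) → (59.664,64.055), returning to the start.

; Generated by LaserGRBL
G21
G90
G00 X55.876 Y75.033
M3 S294
G1 X68.653 Y75.033 F3920
G1 X68.653 Y48.701
G1 X55.876 Y48.701
G1 X55.876 Y75.033
G00 X4.172 Y113.528
M3 S294
G1 X21.255 Y113.528 F3920
G1 X21.255 Y92.675
G1 X4.172 Y92.675
G1 X4.172 Y113.528
G00 X45.813 Y70.017
M3 S294
G1 X95.599 Y70.017 F3920
G1 X95.599 Y42.948
G1 X45.813 Y42.948
G1 X45.813 Y70.017
G00 X59.664 Y64.055
M3 S294
G1 X35.708 Y58.642 F3920
G1 X23.157 Y79.753
G1 X39.356 Y98.213
G1 X61.919 Y88.512
G1 X59.664 Y64.055
M5
G00 X0.000 Y0.000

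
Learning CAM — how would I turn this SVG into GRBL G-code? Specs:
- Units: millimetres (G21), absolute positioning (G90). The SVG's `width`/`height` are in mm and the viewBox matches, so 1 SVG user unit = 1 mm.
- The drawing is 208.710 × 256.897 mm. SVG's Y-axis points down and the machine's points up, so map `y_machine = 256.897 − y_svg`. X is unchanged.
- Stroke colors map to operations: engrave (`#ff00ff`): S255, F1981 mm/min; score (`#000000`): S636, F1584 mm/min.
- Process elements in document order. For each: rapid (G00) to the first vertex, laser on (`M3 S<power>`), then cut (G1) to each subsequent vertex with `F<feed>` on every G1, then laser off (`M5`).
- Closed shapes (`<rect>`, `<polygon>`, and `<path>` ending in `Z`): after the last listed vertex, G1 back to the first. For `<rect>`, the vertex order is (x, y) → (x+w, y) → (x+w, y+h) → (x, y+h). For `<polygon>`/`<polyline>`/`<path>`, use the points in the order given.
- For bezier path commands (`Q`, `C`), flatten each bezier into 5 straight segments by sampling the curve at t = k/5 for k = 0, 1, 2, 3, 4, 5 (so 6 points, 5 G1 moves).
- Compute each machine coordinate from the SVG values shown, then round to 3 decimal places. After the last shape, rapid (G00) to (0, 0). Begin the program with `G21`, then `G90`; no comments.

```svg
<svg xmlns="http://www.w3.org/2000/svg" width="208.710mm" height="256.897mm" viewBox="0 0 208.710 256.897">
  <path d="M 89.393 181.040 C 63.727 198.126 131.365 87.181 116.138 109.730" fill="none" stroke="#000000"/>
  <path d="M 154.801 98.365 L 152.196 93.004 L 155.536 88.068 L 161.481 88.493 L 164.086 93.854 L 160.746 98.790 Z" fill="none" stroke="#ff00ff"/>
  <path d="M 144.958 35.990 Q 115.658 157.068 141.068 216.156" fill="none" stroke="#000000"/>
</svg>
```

G21
G90
G00 X89.393 Y75.857
M3 S636
G1 X83.781 Y78.877 F1584
G1 X92.105 Y100.071 F1584
G1 X105.910 Y126.886 F1584
G1 X116.740 Y146.769 F1584
G1 X116.138 Y147.167 F1584
M5
G00 X154.801 Y158.532
M3 S255
G1 X152.196 Y163.893 F1981
G1 X155.536 Y168.829 F1981
G1 X161.481 Y168.404 F1981
G1 X164.086 Y163.043 F1981
G1 X160.746 Y158.107 F1981
G1 X154.801 Y158.532 F1981
M5
G00 X144.958 Y220.907
M3 S636
G1 X135.426 Y174.955 F1584
G1 X130.272 Y133.963 F1584
G1 X129.494 Y97.930 F1584
G1 X133.092 Y66.856 F1584
G1 X141.068 Y40.741 F1584
M5
G00 X0.000 Y0.000

viewBox `0 0 208.710 256.897` with mm width/height → 1 unit = 1 mm. Flip: y_m = 256.897 − y_svg.

**Shape 1** — `<path>` cubic bezier, stroke `#000000` → score (S636, F1584). Control points (SVG): P0=(89.393,181.040), P1=(63.727,198.126), P2=(131.365,87.181), P3=(116.138,109.730); sampled at t=k/5. Machine vertices: (89.393,75.857) → (83.781,78.877) → (92.105,100.071) → (105.910,126.886) → (116.740,146.769) → (116.138,147.167). Open path.

**Shape 2** — `<path>` regular polygon, stroke `#ff00ff` → engrave (S255, F1981). Machine vertices: (154.801,158.532) → (152.196,163.893) → (155.536,168.829) → (161.481,168.404) → (164.086,163.043) → (160.746,158.107) → (154.801,158.532). Closed: final G1 returns to the first vertex.

**Shape 3** — `<path>` quadratic bezier, stroke `#000000` → score (S636, F1584). Control points (SVG): P0=(144.958,35.990), P1=(115.658,157.068), P2=(141.068,216.156); sampled at t=k/5. Machine vertices: (144.958,220.907) → (135.426,174.955) → (130.272,133.963) → (129.494,97.930) → (133.092,66.856) → (141.068,40.741). Open path.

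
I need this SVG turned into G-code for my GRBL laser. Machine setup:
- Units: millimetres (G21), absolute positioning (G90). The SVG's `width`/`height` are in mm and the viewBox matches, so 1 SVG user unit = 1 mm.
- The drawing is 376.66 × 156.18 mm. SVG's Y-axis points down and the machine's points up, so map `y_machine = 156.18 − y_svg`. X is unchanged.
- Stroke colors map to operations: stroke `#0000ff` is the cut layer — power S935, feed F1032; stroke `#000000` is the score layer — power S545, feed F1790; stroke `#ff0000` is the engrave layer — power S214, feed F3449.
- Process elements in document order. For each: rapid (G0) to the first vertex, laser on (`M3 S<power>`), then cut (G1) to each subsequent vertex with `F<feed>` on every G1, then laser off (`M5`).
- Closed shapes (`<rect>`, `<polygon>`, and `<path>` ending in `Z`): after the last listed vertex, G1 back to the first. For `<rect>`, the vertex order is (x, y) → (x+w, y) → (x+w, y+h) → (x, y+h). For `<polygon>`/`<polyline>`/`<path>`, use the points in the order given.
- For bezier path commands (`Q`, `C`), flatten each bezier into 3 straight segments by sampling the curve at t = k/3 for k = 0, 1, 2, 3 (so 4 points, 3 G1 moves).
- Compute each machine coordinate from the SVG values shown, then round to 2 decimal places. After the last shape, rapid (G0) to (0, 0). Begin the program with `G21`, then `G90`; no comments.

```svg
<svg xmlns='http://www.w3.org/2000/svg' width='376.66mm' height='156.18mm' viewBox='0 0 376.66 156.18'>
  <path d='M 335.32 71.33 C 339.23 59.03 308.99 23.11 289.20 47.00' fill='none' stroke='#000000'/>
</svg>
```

1 u = 1 mm; y_m = 156.18 − y.

[1] `<path>` cubic bezier, #000000→score S545 F1790: (335.32,84.85) → (329.50,101.93) → (310.82,116.22) → (289.20,109.18)

G21
G90
G0 X335.32 Y84.85
M3 S545
G1 X329.50 Y101.93 F1790
G1 X310.82 Y116.22 F1790
G1 X289.20 Y109.18 F1790
M5
G0 X0.00 Y0.00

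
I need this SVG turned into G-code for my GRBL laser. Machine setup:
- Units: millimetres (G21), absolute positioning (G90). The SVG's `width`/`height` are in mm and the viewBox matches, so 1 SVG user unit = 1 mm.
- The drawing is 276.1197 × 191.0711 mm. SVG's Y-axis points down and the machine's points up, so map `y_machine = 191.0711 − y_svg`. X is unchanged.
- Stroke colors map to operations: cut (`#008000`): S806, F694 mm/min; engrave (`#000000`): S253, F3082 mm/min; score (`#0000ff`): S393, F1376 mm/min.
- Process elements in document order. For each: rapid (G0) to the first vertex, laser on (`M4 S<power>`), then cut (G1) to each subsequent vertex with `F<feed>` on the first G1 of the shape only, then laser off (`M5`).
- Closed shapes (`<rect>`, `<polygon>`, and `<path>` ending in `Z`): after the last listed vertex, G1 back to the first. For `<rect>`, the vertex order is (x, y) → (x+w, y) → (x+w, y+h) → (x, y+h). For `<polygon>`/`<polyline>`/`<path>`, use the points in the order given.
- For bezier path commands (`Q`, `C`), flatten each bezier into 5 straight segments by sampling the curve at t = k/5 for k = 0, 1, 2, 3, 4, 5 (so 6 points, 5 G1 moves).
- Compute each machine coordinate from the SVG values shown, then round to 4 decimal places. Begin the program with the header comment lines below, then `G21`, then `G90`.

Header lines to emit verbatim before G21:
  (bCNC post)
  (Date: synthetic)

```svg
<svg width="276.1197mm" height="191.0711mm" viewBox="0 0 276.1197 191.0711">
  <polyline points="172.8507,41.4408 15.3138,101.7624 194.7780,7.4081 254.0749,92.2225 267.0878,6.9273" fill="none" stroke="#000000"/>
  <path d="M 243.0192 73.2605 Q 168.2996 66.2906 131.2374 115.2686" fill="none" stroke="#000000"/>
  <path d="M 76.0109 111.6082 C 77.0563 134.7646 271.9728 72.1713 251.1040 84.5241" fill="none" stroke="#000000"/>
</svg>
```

viewBox `0 0 276.1197 191.0711` with mm width/height → 1 unit = 1 mm. Flip: y_m = 191.0711 − y_svg.

**Shape 1** — `<polyline>` open polyline, stroke `#000000` → engrave (S253, F3082). Machine vertices: (172.8507,149.6303) → (15.3138,89.3087) → (194.7780,183.6630) → (254.0749,98.8486) → (267.0878,184.1438). Open path.

**Shape 2** — `<path>` quadratic bezier, stroke `#000000` → engrave (S253, F3082). Control points (SVG): P0=(243.0192,73.2605), P1=(168.2996,66.2906), P2=(131.2374,115.2686); sampled at t=k/5. Machine vertices: (243.0192,117.8106) → (214.6377,118.3606) → (189.2687,114.4349) → (166.9123,106.0332) → (147.5686,93.1558) → (131.2374,75.8025). Open path.

**Shape 3** — `<path>` cubic bezier, stroke `#000000` → engrave (S253, F3082). Control points (SVG): P0=(76.0109,111.6082), P1=(77.0563,134.7646), P2=(271.9728,72.1713), P3=(251.1040,84.5241); sampled at t=k/5. Machine vertices: (76.0109,79.4629) → (96.6254,74.5735) → (144.1055,82.5505) → (198.7876,95.6808) → (241.0083,106.2507) → (251.1040,106.5470). Open path.

(bCNC post)
(Date: synthetic)
G21
G90
G0 X172.8507 Y149.6303
M4 S253
G1 X15.3138 Y89.3087 F3082
G1 X194.7780 Y183.6630
G1 X254.0749 Y98.8486
G1 X267.0878 Y184.1438
M5
G0 X243.0192 Y117.8106
M4 S253
G1 X214.6377 Y118.3606 F3082
G1 X189.2687 Y114.4349
G1 X166.9123 Y106.0332
G1 X147.5686 Y93.1558
G1 X131.2374 Y75.8025
M5
G0 X76.0109 Y79.4629
M4 S253
G1 X96.6254 Y74.5735 F3082
G1 X144.1055 Y82.5505
G1 X198.7876 Y95.6808
G1 X241.0083 Y106.2507
G1 X251.1040 Y106.5470
M5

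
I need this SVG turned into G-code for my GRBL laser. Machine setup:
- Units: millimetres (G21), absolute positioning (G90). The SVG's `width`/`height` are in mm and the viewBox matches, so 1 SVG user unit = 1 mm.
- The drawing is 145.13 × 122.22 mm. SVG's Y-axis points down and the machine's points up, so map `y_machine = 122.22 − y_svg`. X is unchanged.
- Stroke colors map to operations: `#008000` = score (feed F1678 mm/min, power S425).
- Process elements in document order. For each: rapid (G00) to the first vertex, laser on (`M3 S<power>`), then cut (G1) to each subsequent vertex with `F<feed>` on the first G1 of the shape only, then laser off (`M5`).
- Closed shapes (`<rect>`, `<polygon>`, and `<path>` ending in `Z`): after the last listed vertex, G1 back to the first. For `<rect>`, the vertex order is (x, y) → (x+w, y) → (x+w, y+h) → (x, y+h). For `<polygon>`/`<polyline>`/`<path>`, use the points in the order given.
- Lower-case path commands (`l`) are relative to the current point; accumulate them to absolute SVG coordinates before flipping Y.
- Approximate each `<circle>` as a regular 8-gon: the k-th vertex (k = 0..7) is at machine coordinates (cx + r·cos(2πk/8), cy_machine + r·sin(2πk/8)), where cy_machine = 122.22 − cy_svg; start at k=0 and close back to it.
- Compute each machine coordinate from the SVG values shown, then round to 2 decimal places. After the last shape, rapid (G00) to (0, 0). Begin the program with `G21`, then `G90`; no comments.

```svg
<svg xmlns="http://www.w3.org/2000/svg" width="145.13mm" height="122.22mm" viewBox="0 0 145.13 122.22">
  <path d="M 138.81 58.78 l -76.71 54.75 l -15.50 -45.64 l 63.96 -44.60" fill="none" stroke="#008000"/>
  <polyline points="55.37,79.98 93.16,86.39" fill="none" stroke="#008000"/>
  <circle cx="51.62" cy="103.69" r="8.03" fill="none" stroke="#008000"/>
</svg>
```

Since the viewBox matches the mm dimensions, user units are millimetres directly. The only transform is the Y-flip y_m = 122.22 − y_svg.

Shape 1 is a open polyline drawn with `<path>`. Its stroke #008000 means score at S425, F1678. After flipping Y the toolpath is (138.81,63.44) → (62.10,8.69) → (46.60,54.33) → (110.56,98.93).

Shape 2 is a line segment drawn with `<polyline>`. Its stroke #008000 means score at S425, F1678. After flipping Y the toolpath is (55.37,42.24) → (93.16,35.83).

Shape 3 is a circle drawn with `<circle>`. Its stroke #008000 means score at S425, F1678. After flipping Y the toolpath is (59.65,18.53) → (57.30,24.21) → (51.62,26.56) → (45.94,24.21) → (43.59,18.53) → (45.94,12.85) → (51.62,10.50) → (57.30,12.85) → (59.65,18.53), returning to the start.

G21
G90
G00 X138.81 Y63.44
M3 S425
G1 X62.10 Y8.69 F1678
G1 X46.60 Y54.33
G1 X110.56 Y98.93
M5
G00 X55.37 Y42.24
M3 S425
G1 X93.16 Y35.83 F1678
M5
G00 X59.65 Y18.53
M3 S425
G1 X57.30 Y24.21 F1678
G1 X51.62 Y26.56
G1 X45.94 Y24.21
G1 X43.59 Y18.53
G1 X45.94 Y12.85
G1 X51.62 Y10.50
G1 X57.30 Y12.85
G1 X59.65 Y18.53
M5
G00 X0.00 Y0.00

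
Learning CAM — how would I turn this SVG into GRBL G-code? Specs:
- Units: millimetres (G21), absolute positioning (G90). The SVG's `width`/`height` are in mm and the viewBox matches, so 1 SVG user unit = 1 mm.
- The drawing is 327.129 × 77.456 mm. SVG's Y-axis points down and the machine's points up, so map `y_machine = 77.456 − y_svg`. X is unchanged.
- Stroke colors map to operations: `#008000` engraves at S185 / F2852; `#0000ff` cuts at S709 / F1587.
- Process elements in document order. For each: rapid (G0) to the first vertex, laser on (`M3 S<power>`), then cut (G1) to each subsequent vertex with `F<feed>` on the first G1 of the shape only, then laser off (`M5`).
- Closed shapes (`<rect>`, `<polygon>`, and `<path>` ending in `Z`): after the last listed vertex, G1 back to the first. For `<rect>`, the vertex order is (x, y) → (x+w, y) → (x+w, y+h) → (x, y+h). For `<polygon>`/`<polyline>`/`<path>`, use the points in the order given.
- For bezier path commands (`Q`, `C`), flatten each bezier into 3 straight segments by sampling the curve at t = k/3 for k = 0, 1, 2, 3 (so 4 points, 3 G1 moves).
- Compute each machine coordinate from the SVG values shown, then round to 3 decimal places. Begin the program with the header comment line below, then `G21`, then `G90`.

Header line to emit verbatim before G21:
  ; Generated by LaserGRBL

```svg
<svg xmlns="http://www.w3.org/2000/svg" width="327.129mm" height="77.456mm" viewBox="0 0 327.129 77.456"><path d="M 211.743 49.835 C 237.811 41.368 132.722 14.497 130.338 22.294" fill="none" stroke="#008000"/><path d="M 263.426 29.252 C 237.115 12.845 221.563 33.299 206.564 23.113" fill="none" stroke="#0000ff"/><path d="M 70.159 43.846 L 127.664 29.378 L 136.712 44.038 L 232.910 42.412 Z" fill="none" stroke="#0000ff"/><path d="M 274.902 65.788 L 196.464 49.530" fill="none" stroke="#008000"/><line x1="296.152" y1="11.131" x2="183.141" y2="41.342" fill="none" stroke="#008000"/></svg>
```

; Generated by LaserGRBL
G21
G90
G0 X211.743 Y27.621
M3 S185
G1 X202.754 Y40.257 F2852
G1 X158.295 Y53.369
G1 X130.338 Y55.162
M5
G0 X263.426 Y48.204
M3 S709
G1 X240.323 Y54.824 F1587
G1 X222.125 Y51.870
G1 X206.564 Y54.343
M5
G0 X70.159 Y33.610
M3 S709
G1 X127.664 Y48.078 F1587
G1 X136.712 Y33.418
G1 X232.910 Y35.044
G1 X70.159 Y33.610
M5
G0 X274.902 Y11.668
M3 S185
G1 X196.464 Y27.926 F2852
M5
G0 X296.152 Y66.325
M3 S185
G1 X183.141 Y36.114 F2852
M5

Since the viewBox matches the mm dimensions, user units are millimetres directly. The only transform is the Y-flip y_m = 77.456 − y_svg.

Shape 1 is a cubic bezier drawn with `<path>`. Its stroke #008000 means engrave at S185, F2852. After flipping Y the toolpath is (211.743,27.621) → (202.754,40.257) → (158.295,53.369) → (130.338,55.162).

Shape 2 is a cubic bezier drawn with `<path>`. Its stroke #0000ff means cut at S709, F1587. After flipping Y the toolpath is (263.426,48.204) → (240.323,54.824) → (222.125,51.870) → (206.564,54.343).

Shape 3 is a closed polygon drawn with `<path>`. Its stroke #0000ff means cut at S709, F1587. After flipping Y the toolpath is (70.159,33.610) → (127.664,48.078) → (136.712,33.418) → (232.910,35.044) → (70.159,33.610), returning to the start.

Shape 4 is a line segment drawn with `<path>`. Its stroke #008000 means engrave at S185, F2852. After flipping Y the toolpath is (274.902,11.668) → (196.464,27.926).

Shape 5 is a line segment drawn with `<line>`. Its stroke #008000 means engrave at S185, F2852. After flipping Y the toolpath is (296.152,66.325) → (183.141,36.114).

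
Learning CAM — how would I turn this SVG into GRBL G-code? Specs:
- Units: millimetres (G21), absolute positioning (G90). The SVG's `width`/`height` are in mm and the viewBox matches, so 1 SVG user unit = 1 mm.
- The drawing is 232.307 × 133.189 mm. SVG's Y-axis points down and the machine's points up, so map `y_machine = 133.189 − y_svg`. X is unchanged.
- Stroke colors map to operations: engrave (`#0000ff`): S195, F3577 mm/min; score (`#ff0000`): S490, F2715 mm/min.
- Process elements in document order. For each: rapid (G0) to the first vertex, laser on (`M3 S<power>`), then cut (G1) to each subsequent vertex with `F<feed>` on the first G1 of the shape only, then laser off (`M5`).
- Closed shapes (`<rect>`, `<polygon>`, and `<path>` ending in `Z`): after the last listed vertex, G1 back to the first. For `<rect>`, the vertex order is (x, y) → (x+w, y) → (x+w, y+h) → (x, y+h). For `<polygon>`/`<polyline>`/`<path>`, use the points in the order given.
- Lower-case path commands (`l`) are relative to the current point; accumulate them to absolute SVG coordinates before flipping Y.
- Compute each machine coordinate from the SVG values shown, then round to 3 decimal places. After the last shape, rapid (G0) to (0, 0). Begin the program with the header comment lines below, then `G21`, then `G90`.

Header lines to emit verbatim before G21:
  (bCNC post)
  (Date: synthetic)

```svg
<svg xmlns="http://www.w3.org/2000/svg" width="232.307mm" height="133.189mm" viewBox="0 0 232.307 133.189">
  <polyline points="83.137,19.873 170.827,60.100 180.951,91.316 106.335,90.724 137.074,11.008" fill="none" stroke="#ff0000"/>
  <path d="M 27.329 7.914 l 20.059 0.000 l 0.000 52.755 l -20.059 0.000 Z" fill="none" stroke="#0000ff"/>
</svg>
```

1 u = 1 mm; y_m = 133.189 − y.

[1] `<polyline>` open polyline, #ff0000→score S490 F2715: (83.137,113.316) → (170.827,73.089) → (180.951,41.873) → (106.335,42.465) → (137.074,122.181)

[2] `<path>` rectangle, #0000ff→engrave S195 F3577: (27.329,125.275) → (47.388,125.275) → (47.388,72.520) → (27.329,72.520) → (27.329,125.275) (closed)

(bCNC post)
(Date: synthetic)
G21
G90
G0 X83.137 Y113.316
M3 S490
G1 X170.827 Y73.089 F2715
G1 X180.951 Y41.873
G1 X106.335 Y42.465
G1 X137.074 Y122.181
M5
G0 X27.329 Y125.275
M3 S195
G1 X47.388 Y125.275 F3577
G1 X47.388 Y72.520
G1 X27.329 Y72.520
G1 X27.329 Y125.275
M5
G0 X0.000 Y0.000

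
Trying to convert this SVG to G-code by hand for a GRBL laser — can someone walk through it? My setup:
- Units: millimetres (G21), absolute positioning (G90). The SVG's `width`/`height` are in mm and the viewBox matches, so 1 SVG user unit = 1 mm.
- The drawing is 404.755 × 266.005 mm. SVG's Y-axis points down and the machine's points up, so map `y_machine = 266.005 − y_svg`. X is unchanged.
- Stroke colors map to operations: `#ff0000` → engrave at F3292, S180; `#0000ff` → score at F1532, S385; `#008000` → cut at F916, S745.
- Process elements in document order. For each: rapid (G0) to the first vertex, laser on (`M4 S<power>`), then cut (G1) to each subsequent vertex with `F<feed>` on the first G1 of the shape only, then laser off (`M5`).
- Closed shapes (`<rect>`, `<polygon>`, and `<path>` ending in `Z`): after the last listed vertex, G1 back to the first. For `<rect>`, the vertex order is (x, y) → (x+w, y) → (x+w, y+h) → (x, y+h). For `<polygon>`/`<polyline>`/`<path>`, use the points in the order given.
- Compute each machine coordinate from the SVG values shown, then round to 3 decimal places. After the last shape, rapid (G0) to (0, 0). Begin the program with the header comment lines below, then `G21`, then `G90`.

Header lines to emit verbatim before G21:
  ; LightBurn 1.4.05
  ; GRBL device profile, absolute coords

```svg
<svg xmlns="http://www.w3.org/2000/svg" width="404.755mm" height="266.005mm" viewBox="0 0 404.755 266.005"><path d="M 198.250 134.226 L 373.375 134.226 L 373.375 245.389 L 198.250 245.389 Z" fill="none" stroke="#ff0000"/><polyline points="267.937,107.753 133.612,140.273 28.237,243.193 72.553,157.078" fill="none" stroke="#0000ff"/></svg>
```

Since the viewBox matches the mm dimensions, user units are millimetres directly. The only transform is the Y-flip y_m = 266.005 − y_svg.

Shape 1 is a rectangle drawn with `<path>`. Its stroke #ff0000 means engrave at S180, F3292. After flipping Y the toolpath is (198.250,131.779) → (373.375,131.779) → (373.375,20.616) → (198.250,20.616) → (198.250,131.779), returning to the start.

Shape 2 is a open polyline drawn with `<polyline>`. Its stroke #0000ff means score at S385, F1532. After flipping Y the toolpath is (267.937,158.252) → (133.612,125.732) → (28.237,22.812) → (72.553,108.927).

; LightBurn 1.4.05
; GRBL device profile, absolute coords
G21
G90
G0 X198.250 Y131.779
M4 S180
G1 X373.375 Y131.779 F3292
G1 X373.375 Y20.616
G1 X198.250 Y20.616
G1 X198.250 Y131.779
M5
G0 X267.937 Y158.252
M4 S385
G1 X133.612 Y125.732 F1532
G1 X28.237 Y22.812
G1 X72.553 Y108.927
M5
G0 X0.000 Y0.000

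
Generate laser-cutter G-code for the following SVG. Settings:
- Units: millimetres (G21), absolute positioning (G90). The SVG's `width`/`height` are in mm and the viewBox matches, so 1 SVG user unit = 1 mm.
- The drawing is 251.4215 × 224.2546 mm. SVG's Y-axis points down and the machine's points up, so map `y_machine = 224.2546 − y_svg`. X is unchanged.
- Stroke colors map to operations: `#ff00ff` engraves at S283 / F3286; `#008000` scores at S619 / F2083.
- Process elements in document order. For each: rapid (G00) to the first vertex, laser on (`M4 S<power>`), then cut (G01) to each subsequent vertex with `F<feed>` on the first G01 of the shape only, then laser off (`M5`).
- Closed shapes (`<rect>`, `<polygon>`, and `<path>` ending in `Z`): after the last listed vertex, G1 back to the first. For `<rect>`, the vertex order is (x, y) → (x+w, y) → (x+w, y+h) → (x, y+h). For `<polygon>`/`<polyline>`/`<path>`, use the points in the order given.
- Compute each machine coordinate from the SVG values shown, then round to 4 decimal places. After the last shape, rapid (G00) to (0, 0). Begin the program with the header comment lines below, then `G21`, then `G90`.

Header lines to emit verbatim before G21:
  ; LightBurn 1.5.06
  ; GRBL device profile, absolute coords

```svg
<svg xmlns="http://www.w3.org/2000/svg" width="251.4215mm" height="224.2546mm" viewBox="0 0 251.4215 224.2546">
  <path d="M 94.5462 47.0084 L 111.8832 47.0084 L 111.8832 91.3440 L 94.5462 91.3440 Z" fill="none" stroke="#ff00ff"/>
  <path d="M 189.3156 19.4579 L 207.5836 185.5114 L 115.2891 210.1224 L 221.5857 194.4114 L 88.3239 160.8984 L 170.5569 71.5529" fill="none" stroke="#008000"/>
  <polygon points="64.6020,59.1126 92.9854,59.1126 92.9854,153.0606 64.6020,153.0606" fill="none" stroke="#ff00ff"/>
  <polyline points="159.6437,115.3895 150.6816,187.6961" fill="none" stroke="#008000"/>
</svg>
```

; LightBurn 1.5.06
; GRBL device profile, absolute coords
G21
G90
G00 X94.5462 Y177.2462
M4 S283
G01 X111.8832 Y177.2462 F3286
G01 X111.8832 Y132.9106
G01 X94.5462 Y132.9106
G01 X94.5462 Y177.2462
M5
G00 X189.3156 Y204.7967
M4 S619
G01 X207.5836 Y38.7432 F2083
G01 X115.2891 Y14.1322
G01 X221.5857 Y29.8432
G01 X88.3239 Y63.3562
G01 X170.5569 Y152.7017
M5
G00 X64.6020 Y165.1420
M4 S283
G01 X92.9854 Y165.1420 F3286
G01 X92.9854 Y71.1940
G01 X64.6020 Y71.1940
G01 X64.6020 Y165.1420
M5
G00 X159.6437 Y108.8651
M4 S619
G01 X150.6816 Y36.5585 F2083
M5
G00 X0.0000 Y0.0000

viewBox `0 0 251.4215 224.2546` with mm width/height → 1 unit = 1 mm. Flip: y_m = 224.2546 − y_svg.

**Shape 1** — `<path>` rectangle, stroke `#ff00ff` → engrave (S283, F3286). Machine vertices: (94.5462,177.2462) → (111.8832,177.2462) → (111.8832,132.9106) → (94.5462,132.9106) → (94.5462,177.2462). Closed: final G1 returns to the first vertex.

**Shape 2** — `<path>` open polyline, stroke `#008000` → score (S619, F2083). Machine vertices: (189.3156,204.7967) → (207.5836,38.7432) → (115.2891,14.1322) → (221.5857,29.8432) → (88.3239,63.3562) → (170.5569,152.7017). Open path.

**Shape 3** — `<polygon>` rectangle, stroke `#ff00ff` → engrave (S283, F3286). Machine vertices: (64.6020,165.1420) → (92.9854,165.1420) → (92.9854,71.1940) → (64.6020,71.1940) → (64.6020,165.1420). Closed: final G1 returns to the first vertex.

**Shape 4** — `<polyline>` line segment, stroke `#008000` → score (S619, F2083). Machine vertices: (159.6437,108.8651) → (150.6816,36.5585). Open path.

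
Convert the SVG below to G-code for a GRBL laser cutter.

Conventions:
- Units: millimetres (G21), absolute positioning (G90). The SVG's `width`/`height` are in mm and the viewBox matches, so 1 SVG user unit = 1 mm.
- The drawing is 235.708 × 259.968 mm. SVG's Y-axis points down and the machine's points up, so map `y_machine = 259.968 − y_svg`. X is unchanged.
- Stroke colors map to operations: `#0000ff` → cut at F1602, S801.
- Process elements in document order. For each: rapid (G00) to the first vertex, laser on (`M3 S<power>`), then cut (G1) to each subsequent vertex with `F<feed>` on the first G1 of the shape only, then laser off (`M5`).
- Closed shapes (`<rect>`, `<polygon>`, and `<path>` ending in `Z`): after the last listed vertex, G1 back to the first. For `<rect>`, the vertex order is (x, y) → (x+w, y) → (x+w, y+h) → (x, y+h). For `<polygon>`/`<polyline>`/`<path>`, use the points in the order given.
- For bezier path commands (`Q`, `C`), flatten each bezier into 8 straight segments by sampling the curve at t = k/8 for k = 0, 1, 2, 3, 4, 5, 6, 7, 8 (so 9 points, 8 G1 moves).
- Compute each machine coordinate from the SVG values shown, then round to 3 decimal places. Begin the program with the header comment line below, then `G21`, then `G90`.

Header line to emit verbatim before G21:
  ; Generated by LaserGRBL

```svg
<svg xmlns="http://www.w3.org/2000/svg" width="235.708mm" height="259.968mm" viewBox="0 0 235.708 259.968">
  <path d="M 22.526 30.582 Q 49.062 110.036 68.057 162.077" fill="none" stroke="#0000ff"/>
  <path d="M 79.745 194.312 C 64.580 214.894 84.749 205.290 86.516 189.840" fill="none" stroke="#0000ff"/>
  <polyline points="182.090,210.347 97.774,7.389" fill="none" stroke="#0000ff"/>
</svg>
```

1 u = 1 mm; y_m = 259.968 − y.

[1] `<path>` quadratic bezier, #0000ff→cut S801 F1602: (22.526,229.386) → (29.042,209.951) → (35.323,191.372) → (41.368,173.650) → (47.177,156.785) → (52.750,140.777) → (58.088,125.625) → (63.190,111.330) → (68.057,97.891)

[2] `<path>` cubic bezier, #0000ff→cut S801 F1602: (79.745,65.656) → (75.609,59.305) → (74.157,55.499) → (74.757,53.952) → (76.781,54.380) → (79.599,56.497) → (82.580,60.017) → (85.096,64.656) → (86.516,70.128)

[3] `<polyline>` line segment, #0000ff→cut S801 F1602: (182.090,49.621) → (97.774,252.579)

; Generated by LaserGRBL
G21
G90
G00 X22.526 Y229.386
M3 S801
G1 X29.042 Y209.951 F1602
G1 X35.323 Y191.372
G1 X41.368 Y173.650
G1 X47.177 Y156.785
G1 X52.750 Y140.777
G1 X58.088 Y125.625
G1 X63.190 Y111.330
G1 X68.057 Y97.891
M5
G00 X79.745 Y65.656
M3 S801
G1 X75.609 Y59.305 F1602
G1 X74.157 Y55.499
G1 X74.757 Y53.952
G1 X76.781 Y54.380
G1 X79.599 Y56.497
G1 X82.580 Y60.017
G1 X85.096 Y64.656
G1 X86.516 Y70.128
M5
G00 X182.090 Y49.621
M3 S801
G1 X97.774 Y252.579 F1602
M5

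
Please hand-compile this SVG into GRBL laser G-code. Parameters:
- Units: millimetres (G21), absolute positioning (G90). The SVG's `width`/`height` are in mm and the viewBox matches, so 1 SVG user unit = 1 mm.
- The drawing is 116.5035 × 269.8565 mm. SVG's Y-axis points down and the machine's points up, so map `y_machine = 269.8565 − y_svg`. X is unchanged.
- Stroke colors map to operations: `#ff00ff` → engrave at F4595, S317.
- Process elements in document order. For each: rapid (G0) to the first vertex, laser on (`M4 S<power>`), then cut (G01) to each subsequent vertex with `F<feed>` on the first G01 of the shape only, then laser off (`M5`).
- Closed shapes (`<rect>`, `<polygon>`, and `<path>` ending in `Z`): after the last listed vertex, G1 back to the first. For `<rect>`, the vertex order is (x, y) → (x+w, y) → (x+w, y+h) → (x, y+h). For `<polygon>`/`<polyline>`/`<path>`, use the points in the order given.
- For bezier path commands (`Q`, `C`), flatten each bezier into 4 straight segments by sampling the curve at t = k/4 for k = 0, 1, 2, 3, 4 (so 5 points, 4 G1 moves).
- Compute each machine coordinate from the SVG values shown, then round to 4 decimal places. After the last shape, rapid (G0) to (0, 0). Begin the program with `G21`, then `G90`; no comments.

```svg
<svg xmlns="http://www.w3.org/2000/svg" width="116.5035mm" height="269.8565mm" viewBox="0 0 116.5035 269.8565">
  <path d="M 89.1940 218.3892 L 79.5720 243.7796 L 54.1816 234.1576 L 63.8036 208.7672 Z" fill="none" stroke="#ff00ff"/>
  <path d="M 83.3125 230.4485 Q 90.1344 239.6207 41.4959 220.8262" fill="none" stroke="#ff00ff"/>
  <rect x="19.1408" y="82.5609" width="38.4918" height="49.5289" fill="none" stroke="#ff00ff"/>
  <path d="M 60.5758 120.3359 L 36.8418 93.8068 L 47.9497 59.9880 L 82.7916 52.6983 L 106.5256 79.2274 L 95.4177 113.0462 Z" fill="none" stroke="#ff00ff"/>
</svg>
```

viewBox `0 0 116.5035 269.8565` with mm width/height → 1 unit = 1 mm. Flip: y_m = 269.8565 − y_svg.

**Shape 1** — `<path>` regular polygon, stroke `#ff00ff` → engrave (S317, F4595). Machine vertices: (89.1940,51.4673) → (79.5720,26.0769) → (54.1816,35.6989) → (63.8036,61.0893) → (89.1940,51.4673). Closed: final G1 returns to the first vertex.

**Shape 2** — `<path>` quadratic bezier, stroke `#ff00ff` → engrave (S317, F4595). Control points (SVG): P0=(83.3125,230.4485), P1=(90.1344,239.6207), P2=(41.4959,220.8262); sampled at t=k/4. Machine vertices: (83.3125,39.4080) → (83.2572,36.5698) → (76.2693,37.2275) → (62.3489,41.3810) → (41.4959,49.0303). Open path.

**Shape 3** — `<rect>` rectangle, stroke `#ff00ff` → engrave (S317, F4595). Machine vertices: (19.1408,187.2956) → (57.6326,187.2956) → (57.6326,137.7667) → (19.1408,137.7667) → (19.1408,187.2956). Closed: final G1 returns to the first vertex.

**Shape 4** — `<path>` regular polygon, stroke `#ff00ff` → engrave (S317, F4595). Machine vertices: (60.5758,149.5206) → (36.8418,176.0497) → (47.9497,209.8685) → (82.7916,217.1582) → (106.5256,190.6291) → (95.4177,156.8103) → (60.5758,149.5206). Closed: final G1 returns to the first vertex.

G21
G90
G0 X89.1940 Y51.4673
M4 S317
G01 X79.5720 Y26.0769 F4595
G01 X54.1816 Y35.6989
G01 X63.8036 Y61.0893
G01 X89.1940 Y51.4673
M5
G0 X83.3125 Y39.4080
M4 S317
G01 X83.2572 Y36.5698 F4595
G01 X76.2693 Y37.2275
G01 X62.3489 Y41.3810
G01 X41.4959 Y49.0303
M5
G0 X19.1408 Y187.2956
M4 S317
G01 X57.6326 Y187.2956 F4595
G01 X57.6326 Y137.7667
G01 X19.1408 Y137.7667
G01 X19.1408 Y187.2956
M5
G0 X60.5758 Y149.5206
M4 S317
G01 X36.8418 Y176.0497 F4595
G01 X47.9497 Y209.8685
G01 X82.7916 Y217.1582
G01 X106.5256 Y190.6291
G01 X95.4177 Y156.8103
G01 X60.5758 Y149.5206
M5
G0 X0.0000 Y0.0000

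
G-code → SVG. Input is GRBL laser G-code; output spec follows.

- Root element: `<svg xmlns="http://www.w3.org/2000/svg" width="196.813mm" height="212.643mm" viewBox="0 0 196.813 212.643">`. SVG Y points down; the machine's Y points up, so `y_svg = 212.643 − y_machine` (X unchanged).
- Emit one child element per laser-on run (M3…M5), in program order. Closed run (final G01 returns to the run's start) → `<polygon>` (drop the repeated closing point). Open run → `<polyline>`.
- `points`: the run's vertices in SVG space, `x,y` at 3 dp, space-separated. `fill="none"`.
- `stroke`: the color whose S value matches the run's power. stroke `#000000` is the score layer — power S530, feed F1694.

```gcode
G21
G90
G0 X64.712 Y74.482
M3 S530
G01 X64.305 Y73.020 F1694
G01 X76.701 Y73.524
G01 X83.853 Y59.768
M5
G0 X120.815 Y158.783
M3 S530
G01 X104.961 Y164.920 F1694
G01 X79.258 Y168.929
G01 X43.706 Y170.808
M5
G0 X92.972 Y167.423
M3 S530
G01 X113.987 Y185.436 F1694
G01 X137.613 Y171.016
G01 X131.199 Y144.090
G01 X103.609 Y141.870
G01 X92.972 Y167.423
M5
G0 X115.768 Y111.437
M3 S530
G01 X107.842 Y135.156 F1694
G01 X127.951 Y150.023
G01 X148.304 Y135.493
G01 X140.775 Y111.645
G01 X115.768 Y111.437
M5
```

Machine Y-up, SVG Y-down with viewBox height 212.643, so y_svg = 212.643 − y_machine; X carries over. Every run uses S530, so all elements get stroke `#000000` (score).

Run 1: The run is open, so emit a `<polyline>` with points (Y-flipped): 64.712,138.161 64.305,139.623 76.701,139.119 83.853,152.875.

Run 2: The run is open, so emit a `<polyline>` with points (Y-flipped): 120.815,53.860 104.961,47.723 79.258,43.714 43.706,41.835.

Run 3: The run returns to its start, so emit a `<polygon>` with points (Y-flipped): 92.972,45.220 113.987,27.207 137.613,41.627 131.199,68.553 103.609,70.773.

Run 4: The run returns to its start, so emit a `<polygon>` with points (Y-flipped): 115.768,101.206 107.842,77.487 127.951,62.620 148.304,77.150 140.775,100.998.

<svg xmlns="http://www.w3.org/2000/svg" width="196.813mm" height="212.643mm" viewBox="0 0 196.813 212.643">
  <polyline points="64.712,138.161 64.305,139.623 76.701,139.119 83.853,152.875" fill="none" stroke="#000000"/>
  <polyline points="120.815,53.860 104.961,47.723 79.258,43.714 43.706,41.835" fill="none" stroke="#000000"/>
  <polygon points="92.972,45.220 113.987,27.207 137.613,41.627 131.199,68.553 103.609,70.773" fill="none" stroke="#000000"/>
  <polygon points="115.768,101.206 107.842,77.487 127.951,62.620 148.304,77.150 140.775,100.998" fill="none" stroke="#000000"/>
</svg>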